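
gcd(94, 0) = 94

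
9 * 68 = 612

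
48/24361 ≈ 0.00197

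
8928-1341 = 7587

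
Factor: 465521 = 7^1 * 73^1 * 911^1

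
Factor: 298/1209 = 2^1*3^(-1)*13^(-1)*31^(-1)*149^1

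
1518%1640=1518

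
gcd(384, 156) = 12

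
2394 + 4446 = 6840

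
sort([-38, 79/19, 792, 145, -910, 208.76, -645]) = [-910, -645, -38, 79/19, 145, 208.76, 792]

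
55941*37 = 2069817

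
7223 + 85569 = 92792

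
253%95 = 63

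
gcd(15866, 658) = 2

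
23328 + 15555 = 38883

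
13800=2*6900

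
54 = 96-42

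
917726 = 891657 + 26069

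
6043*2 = 12086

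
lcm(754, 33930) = 33930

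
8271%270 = 171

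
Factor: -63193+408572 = 345379^1 = 345379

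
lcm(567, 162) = 1134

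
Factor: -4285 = -1*5^1*857^1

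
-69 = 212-281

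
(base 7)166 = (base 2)1100001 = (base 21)4d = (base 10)97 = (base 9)117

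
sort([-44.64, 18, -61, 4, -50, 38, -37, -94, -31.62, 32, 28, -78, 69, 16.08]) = [-94, -78, -61, -50, -44.64, -37, -31.62, 4, 16.08, 18, 28, 32, 38, 69]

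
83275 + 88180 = 171455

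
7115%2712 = 1691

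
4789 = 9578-4789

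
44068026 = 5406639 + 38661387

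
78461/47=1669 + 18/47 ≈ 1669.38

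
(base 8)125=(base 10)85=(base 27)34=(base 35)2f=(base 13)67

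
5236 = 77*68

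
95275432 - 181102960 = -85827528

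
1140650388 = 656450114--484200274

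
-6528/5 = -1305 - 3/5 = -1305.60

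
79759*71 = 5662889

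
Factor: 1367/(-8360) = -1 * 2^(-3) * 5^(-1) * 11^(-1) * 19^(-1) * 1367^1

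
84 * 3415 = 286860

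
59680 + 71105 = 130785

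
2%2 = 0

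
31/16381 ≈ 0.00189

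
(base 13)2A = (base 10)36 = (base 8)44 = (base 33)13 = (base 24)1C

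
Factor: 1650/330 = 5^1 = 5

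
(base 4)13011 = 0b111000101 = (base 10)453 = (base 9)553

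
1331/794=1 + 537/794 ≈ 1.68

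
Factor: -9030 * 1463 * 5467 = -1 * 2^1 * 3^1 * 5^1 * 7^3 * 11^2 * 19^1 * 43^1 * 71^1 = -72223935630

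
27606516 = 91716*301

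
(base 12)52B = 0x2F3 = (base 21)1EK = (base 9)1028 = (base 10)755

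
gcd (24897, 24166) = 43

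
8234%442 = 278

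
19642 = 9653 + 9989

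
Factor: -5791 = -1*5791^1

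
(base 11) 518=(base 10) 624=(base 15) 2b9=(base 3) 212010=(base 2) 1001110000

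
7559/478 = 15 + 389/478 ≈ 15.81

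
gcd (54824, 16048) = 8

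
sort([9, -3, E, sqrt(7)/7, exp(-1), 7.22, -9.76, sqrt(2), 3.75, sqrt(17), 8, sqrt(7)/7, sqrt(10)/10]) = [-9.76, -3, sqrt(10)/10, exp(-1), sqrt(7)/7, sqrt(7)/7, sqrt(2), E, 3.75, sqrt(17), 7.22, 8, 9]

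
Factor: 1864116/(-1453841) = -1 * 2^2 * 3^2 * 37^(-1) * 53^1 * 977^1 * 39293^(-1)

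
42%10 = 2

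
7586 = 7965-379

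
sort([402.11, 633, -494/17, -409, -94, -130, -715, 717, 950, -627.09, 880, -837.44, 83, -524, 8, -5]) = [-837.44, -715, -627.09, -524, -409, -130, -94, -494/17, -5, 8, 83, 402.11, 633, 717, 880, 950]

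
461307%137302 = 49401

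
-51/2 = -25 - 1/2 = -25.50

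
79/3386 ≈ 0.0233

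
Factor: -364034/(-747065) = 2^1*5^(-1)*17^(-2)*47^(-1)*16547^1 = 33094/67915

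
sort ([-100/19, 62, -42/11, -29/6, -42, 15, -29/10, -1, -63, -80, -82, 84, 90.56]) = [-82, -80, -63, -42, -100/19, -29/6, -42/11, -29/10, -1, 15, 62, 84, 90.56]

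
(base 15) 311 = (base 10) 691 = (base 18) 227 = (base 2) 1010110011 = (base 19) 1h7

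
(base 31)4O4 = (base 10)4592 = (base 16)11F0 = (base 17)FF2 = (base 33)475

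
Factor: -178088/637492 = -1 * 2^1 * 113^1 * 809^(-1) = -226/809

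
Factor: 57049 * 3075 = 3^1 * 5^2 * 41^1 * 89^1 * 641^1 = 175425675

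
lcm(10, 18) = 90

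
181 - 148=33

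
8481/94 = 90 + 21/94 ≈ 90.22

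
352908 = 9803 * 36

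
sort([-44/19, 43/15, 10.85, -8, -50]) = [-50, -8, -44/19, 43/15, 10.85]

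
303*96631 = 29279193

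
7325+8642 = 15967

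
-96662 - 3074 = -99736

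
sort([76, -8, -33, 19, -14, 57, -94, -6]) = [-94, -33, -14, -8, -6, 19, 57, 76]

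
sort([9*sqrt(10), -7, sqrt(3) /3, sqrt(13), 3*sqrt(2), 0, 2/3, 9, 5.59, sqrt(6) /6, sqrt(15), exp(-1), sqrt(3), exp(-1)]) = [-7, 0, exp(-1), exp(-1), sqrt(6) /6, sqrt(3) /3, 2/3, sqrt(3), sqrt(13), sqrt(15), 3*sqrt(2), 5.59, 9, 9*sqrt(10)]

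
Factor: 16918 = 2^1*11^1*769^1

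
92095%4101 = 1873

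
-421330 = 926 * (-455)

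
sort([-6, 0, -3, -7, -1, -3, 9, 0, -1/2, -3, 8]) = [-7, -6, -3, -3, -3, -1, -1/2, 0, 0, 8, 9]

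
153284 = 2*76642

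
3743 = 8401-4658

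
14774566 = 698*21167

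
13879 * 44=610676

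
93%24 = 21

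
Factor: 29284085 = 5^1 * 641^1 * 9137^1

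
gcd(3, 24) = 3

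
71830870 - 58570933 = 13259937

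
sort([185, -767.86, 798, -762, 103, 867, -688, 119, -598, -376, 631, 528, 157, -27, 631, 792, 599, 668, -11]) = [-767.86, -762, -688, -598, -376, -27, -11, 103, 119, 157, 185, 528, 599, 631, 631, 668, 792, 798, 867]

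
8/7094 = 4/3547 ≈ 0.00113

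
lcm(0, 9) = 0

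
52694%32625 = 20069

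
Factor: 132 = 2^2*3^1*11^1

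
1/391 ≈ 0.00256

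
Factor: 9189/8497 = 3^2 * 29^(-1) * 293^(-1) * 1021^1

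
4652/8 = 1163/2 = 581.50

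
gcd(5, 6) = 1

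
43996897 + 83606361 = 127603258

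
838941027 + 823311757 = 1662252784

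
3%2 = 1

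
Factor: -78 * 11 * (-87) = 2^1 * 3^2 * 11^1 * 13^1 * 29^1 = 74646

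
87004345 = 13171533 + 73832812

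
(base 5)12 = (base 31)7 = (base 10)7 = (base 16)7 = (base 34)7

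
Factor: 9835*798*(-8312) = -1*2^4*3^1*5^1*7^2*19^1*281^1*1039^1 = -65235318960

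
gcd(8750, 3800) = 50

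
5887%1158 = 97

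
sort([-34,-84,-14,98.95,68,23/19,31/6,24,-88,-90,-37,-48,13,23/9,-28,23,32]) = [-90,-88,-84,-48,-37,-34,-28,-14,23/19,23/9,31/6,13,23,24,32,68,98.95]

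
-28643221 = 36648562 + -65291783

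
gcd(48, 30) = 6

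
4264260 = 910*4686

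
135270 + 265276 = 400546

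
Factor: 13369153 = 7^1 * 31^1 * 61609^1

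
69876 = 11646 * 6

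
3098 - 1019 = 2079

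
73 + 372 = 445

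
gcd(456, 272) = 8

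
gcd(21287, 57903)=1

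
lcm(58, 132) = 3828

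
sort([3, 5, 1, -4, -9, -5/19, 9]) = [-9, -4, -5/19, 1, 3, 5, 9]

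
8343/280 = 29 + 223/280 ≈ 29.80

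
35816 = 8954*4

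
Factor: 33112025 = 5^2*1324481^1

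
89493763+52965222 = 142458985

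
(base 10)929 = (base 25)1c4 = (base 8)1641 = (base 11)775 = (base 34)rb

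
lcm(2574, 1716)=5148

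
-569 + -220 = -789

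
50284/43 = 1169 + 17/43 ≈ 1169.40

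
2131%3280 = 2131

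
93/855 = 31/285 ≈ 0.109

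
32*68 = 2176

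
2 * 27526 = 55052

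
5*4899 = 24495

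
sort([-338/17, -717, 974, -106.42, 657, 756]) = [-717, -106.42, -338/17, 657, 756, 974]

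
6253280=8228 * 760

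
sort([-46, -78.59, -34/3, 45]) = [-78.59, -46, -34/3, 45]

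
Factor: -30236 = -1 * 2^2 * 7559^1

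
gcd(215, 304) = 1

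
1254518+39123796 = 40378314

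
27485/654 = 42 + 17/654 ≈ 42.03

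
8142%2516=594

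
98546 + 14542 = 113088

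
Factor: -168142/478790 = -1*5^(-1)*127^(-1)*223^1 = -223/635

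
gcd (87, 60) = 3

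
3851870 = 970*3971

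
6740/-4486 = -3370/2243 ≈ -1.50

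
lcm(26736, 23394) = 187152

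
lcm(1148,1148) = 1148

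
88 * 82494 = 7259472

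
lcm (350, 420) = 2100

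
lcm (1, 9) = 9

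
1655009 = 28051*59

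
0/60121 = 0 = 0.00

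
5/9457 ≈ 0.000529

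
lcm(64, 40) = 320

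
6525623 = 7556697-1031074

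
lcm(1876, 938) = 1876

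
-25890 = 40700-66590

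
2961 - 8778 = -5817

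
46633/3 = 15544 + 1/3 ≈ 15544.33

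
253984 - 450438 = -196454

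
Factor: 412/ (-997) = -1*2^2*103^1*997^ (-1)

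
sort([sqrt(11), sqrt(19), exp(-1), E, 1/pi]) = [1/pi, exp(-1), E, sqrt(11), sqrt(19)]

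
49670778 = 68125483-18454705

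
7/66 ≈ 0.106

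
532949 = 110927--422022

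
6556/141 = 46 + 70/141 ≈ 46.50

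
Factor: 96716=2^2 * 24179^1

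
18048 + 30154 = 48202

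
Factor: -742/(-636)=2^(-1)*3^(-1)*7^1=7/6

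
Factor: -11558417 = -1 * 13^3 * 5261^1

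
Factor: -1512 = -1*2^3*3^3*7^1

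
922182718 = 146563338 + 775619380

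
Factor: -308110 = -1 * 2^1 * 5^1 * 11^1 * 2801^1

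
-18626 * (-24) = 447024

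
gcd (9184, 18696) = 328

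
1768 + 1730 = 3498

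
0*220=0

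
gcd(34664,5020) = 4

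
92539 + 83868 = 176407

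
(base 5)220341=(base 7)31101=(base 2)1110110101100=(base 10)7596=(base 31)7s1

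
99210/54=1837 + 2/9 ≈ 1837.22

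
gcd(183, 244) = 61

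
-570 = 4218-4788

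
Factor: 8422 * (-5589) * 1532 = -1 * 2^3 * 3^5 * 23^1 * 383^1 * 4211^1 = -72112094856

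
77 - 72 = 5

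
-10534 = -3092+-7442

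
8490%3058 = 2374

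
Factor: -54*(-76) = 2^3*3^3*19^1 = 4104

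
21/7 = 3 = 3.00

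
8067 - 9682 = -1615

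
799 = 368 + 431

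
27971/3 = 9323 + 2/3 ≈ 9323.67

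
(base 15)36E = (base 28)RN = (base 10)779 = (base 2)1100001011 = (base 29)QP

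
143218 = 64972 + 78246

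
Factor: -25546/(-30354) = 3^(-1)*53^1*241^1*5059^(-1) = 12773/15177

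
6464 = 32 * 202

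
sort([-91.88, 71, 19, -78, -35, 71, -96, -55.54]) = [-96, -91.88, -78, -55.54, -35, 19, 71, 71]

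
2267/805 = 2 + 657/805 ≈ 2.82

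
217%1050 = 217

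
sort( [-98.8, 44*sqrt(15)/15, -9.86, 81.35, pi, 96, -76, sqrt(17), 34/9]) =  [-98.8, -76, -9.86, pi, 34/9, sqrt(17), 44*sqrt(15)/15, 81.35, 96]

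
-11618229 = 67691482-79309711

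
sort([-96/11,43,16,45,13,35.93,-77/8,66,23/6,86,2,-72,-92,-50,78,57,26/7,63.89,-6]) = [-92,-72,-50,-77/8,-96/11,-6,2,26/7,23/6,13,16,35.93,43,45,57,63.89,66,78,86]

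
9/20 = 0.45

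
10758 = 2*5379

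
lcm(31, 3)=93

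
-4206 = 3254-7460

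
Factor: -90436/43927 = -1 * 2^2 * 13^(-1) * 23^1 * 31^(-1) * 109^(-1) * 983^1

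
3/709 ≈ 0.00423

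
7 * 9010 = 63070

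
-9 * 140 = -1260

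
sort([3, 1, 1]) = [1, 1, 3]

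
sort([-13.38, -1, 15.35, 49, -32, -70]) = [-70, -32, -13.38, -1, 15.35, 49]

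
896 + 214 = 1110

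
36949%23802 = 13147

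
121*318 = 38478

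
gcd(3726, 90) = 18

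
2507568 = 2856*878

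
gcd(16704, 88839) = 9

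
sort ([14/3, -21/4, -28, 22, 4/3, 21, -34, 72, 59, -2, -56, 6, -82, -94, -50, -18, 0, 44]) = [-94, -82, -56, -50, -34, -28, -18, -21/4, -2, 0, 4/3, 14/3, 6, 21, 22, 44, 59, 72]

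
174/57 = 3 + 1/19 ≈ 3.05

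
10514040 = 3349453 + 7164587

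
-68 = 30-98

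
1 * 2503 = 2503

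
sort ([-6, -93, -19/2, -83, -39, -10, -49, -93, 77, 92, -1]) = [-93, -93, -83, -49, -39, -10, -19/2, -6, -1, 77, 92]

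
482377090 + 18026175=500403265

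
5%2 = 1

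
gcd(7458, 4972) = 2486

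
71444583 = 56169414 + 15275169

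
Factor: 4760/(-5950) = -1*2^2*5^(-1) = -4/5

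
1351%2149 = 1351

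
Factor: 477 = 3^2*53^1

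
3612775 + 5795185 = 9407960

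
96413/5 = 19282 + 3/5 = 19282.60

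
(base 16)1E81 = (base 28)9QP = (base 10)7809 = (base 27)AJ6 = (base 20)JA9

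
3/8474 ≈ 0.000354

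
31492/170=185 + 21/85 ≈ 185.25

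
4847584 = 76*63784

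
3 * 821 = 2463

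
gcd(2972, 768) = 4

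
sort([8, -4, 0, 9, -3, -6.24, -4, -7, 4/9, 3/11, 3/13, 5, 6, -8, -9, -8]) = [-9, -8, -8, -7, -6.24, -4, -4, -3, 0, 3/13, 3/11, 4/9, 5, 6, 8, 9]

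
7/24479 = 1/3497 ≈ 0.000286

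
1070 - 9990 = -8920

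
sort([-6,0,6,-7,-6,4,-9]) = [-9,-7,-6,-6,0,4,6]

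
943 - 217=726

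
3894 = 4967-1073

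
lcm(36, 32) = 288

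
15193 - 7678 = 7515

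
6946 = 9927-2981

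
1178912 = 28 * 42104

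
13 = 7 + 6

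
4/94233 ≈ 0.0000424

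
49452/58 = 24726/29 ≈ 852.62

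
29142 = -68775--97917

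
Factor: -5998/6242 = -1 * 2999^1 * 3121^ (-1) = -2999/3121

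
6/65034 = 1/10839 ≈ 0.0000923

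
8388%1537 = 703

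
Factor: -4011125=-1*5^3*32089^1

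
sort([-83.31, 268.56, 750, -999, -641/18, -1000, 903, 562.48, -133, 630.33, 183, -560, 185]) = [-1000, -999, -560, -133, -83.31, -641/18, 183, 185, 268.56, 562.48, 630.33, 750, 903]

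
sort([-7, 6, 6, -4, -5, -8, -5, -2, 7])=[-8, -7, -5, -5, -4, -2, 6, 6, 7]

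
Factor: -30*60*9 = -1*2^3*3^4*5^2 = -16200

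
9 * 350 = 3150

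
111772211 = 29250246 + 82521965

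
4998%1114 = 542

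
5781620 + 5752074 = 11533694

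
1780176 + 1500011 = 3280187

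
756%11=8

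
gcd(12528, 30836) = 4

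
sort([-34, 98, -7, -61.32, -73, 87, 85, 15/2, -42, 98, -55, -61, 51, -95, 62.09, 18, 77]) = [-95, -73, -61.32, -61, -55, -42, -34, -7, 15/2, 18, 51, 62.09, 77, 85, 87, 98, 98]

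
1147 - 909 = 238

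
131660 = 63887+67773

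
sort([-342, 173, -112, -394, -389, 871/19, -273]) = [-394, -389, -342, -273, -112, 871/19, 173]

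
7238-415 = 6823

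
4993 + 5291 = 10284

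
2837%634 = 301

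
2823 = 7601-4778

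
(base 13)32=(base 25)1g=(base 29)1c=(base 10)41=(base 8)51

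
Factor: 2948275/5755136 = 2^(-8)*5^2*11^1*71^1*151^1*22481^(-1)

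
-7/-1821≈0.00384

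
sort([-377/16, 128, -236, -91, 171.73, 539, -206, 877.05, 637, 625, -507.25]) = [-507.25, -236, -206, -91, -377/16, 128, 171.73, 539, 625, 637, 877.05]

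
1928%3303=1928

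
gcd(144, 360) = 72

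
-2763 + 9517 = 6754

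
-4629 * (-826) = 3823554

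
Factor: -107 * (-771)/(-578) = -1 * 2^(-1) * 3^1 * 17^(-2) * 107^1 * 257^1 = -82497/578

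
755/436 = 1 + 319/436 ≈ 1.73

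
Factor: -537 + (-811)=-1*2^2*337^1=-1348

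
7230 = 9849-2619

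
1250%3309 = 1250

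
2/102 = 1/51 ≈ 0.0196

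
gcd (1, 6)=1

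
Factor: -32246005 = -1 * 5^1 * 11^1 * 586291^1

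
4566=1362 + 3204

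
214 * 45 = 9630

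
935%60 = 35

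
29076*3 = 87228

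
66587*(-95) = -6325765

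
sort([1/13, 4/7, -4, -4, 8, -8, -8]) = [-8, -8, -4, -4, 1/13, 4/7, 8]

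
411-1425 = -1014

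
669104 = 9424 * 71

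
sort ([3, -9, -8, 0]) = [-9, -8, 0, 3]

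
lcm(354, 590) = 1770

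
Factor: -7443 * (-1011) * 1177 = 3^3 * 11^1 * 107^1 * 337^1 * 827^1 = 8856775521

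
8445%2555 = 780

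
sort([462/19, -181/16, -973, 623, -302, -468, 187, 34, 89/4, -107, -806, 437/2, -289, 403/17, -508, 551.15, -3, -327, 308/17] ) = [-973, -806, -508, -468, -327, -302, -289, -107, -181/16, -3, 308/17, 89/4, 403/17, 462/19, 34, 187, 437/2, 551.15, 623] 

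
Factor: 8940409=1361^1 * 6569^1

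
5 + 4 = 9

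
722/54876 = 361/27438 ≈ 0.0132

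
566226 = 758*747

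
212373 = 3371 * 63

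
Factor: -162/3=-1*2^1*3^3=-54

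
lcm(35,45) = 315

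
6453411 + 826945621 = 833399032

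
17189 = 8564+8625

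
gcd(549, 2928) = 183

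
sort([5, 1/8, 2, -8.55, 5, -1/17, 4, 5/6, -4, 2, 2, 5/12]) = [-8.55, -4, -1/17, 1/8, 5/12, 5/6, 2, 2, 2, 4, 5, 5]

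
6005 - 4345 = 1660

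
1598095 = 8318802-6720707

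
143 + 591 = 734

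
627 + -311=316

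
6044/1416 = 1511/354 ≈ 4.27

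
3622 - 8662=-5040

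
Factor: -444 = -1*2^2*3^1*37^1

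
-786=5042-5828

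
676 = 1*676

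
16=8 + 8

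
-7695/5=-1539=-1539.00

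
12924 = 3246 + 9678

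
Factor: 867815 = 5^1*13^3*79^1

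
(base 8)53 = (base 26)1h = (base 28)1f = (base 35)18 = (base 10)43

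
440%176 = 88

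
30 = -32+62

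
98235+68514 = 166749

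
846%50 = 46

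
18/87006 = 3/14501 ≈ 0.000207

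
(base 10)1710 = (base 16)6ae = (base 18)550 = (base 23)358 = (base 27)299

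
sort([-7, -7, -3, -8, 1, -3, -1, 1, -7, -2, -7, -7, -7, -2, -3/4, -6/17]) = [-8, -7, -7, -7, -7, -7, -7, -3, -3, -2, -2, -1, -3/4, -6/17, 1, 1]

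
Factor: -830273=-1*31^1*26783^1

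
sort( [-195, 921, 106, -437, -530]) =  [-530, -437, -195, 106, 921]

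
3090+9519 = 12609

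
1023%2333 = 1023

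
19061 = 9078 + 9983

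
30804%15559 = 15245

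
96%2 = 0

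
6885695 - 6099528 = 786167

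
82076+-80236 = 1840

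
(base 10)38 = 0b100110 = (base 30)18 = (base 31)17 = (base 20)1i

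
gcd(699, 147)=3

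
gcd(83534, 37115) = 1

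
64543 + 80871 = 145414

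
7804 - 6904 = 900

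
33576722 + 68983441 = 102560163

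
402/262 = 201/131 ≈ 1.53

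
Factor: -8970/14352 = -1*2^ (-3)*5^1 = -5/8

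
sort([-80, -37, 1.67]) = [-80, -37, 1.67]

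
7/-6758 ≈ -0.00104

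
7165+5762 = 12927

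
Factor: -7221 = -1*3^1*29^1*83^1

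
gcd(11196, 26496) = 36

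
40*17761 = 710440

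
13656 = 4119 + 9537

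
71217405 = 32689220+38528185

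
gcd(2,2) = 2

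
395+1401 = 1796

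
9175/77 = 119 + 12/77 ≈ 119.16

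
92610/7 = 13230 = 13230.00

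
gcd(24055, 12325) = 85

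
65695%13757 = 10667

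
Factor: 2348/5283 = 2^2 * 3^(-2) = 4/9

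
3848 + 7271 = 11119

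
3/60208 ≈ 0.0000498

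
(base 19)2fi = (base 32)101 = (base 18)32h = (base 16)401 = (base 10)1025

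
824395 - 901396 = -77001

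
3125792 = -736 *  (-4247)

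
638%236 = 166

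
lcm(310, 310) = 310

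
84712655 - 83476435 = 1236220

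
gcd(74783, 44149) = 901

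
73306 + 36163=109469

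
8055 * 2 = 16110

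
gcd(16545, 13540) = 5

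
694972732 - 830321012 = -135348280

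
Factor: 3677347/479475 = 3^(-2) * 5^(-2) * 2131^(-1) * 3677347^1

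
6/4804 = 3/2402 ≈ 0.00125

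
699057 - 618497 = 80560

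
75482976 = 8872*8508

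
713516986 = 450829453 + 262687533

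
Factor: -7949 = -1 * 7949^1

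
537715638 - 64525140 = 473190498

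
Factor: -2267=-1 * 2267^1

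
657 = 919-262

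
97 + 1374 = 1471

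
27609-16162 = 11447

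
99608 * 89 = 8865112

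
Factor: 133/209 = 7^1*11^ (-1) = 7/11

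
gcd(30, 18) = 6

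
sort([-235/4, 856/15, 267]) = [-235/4, 856/15, 267]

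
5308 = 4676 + 632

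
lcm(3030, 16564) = 248460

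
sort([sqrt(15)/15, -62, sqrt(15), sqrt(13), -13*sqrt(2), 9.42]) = [-62, -13*sqrt(2), sqrt(15)/15, sqrt(13), sqrt(15), 9.42]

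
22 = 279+-257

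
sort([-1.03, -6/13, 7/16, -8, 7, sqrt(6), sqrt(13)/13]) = [-8, -1.03, -6/13, sqrt(13)/13, 7/16, sqrt(6), 7]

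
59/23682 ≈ 0.00249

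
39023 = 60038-21015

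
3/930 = 1/310 ≈ 0.00323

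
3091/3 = 1030 + 1/3 ≈ 1030.33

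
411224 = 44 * 9346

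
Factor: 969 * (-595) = -1 * 3^1 * 5^1 * 7^1 * 17^2 * 19^1 = -576555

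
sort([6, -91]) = [-91, 6]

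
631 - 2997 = -2366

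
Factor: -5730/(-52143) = 2^1 * 5^1 * 7^(-1) * 13^(-1) = 10/91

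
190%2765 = 190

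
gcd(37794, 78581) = 1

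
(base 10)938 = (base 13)572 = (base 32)ta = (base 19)2b7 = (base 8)1652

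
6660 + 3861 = 10521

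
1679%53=36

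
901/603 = 1+298/603 ≈ 1.49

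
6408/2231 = 2 + 1946/2231 ≈ 2.87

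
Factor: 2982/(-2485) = -1*2^1*3^1*5^(-1) = -6/5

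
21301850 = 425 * 50122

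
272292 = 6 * 45382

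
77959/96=812 + 7/96≈812.07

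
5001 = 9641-4640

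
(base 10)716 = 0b1011001100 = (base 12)4b8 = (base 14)392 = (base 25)13g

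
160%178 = 160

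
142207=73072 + 69135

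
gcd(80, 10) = 10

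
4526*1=4526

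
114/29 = 3+27/29 ≈ 3.93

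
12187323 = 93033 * 131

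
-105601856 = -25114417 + -80487439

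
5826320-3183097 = 2643223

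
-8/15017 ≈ -0.000533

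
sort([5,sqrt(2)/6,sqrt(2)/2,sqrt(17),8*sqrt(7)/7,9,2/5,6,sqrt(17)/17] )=[sqrt(2)/6,sqrt(17)/17,2/5,sqrt(2)/2,8*sqrt(7)/7,sqrt(17),5,6,9] 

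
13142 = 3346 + 9796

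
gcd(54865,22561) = 1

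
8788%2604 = 976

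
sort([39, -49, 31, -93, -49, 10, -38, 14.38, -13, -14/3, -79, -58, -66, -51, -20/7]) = [-93, -79, -66, -58, -51, -49, -49, -38, -13, -14/3, -20/7, 10, 14.38, 31, 39]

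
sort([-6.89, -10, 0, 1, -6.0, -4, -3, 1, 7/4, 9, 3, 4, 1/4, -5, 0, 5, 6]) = [-10, -6.89, -6.0, -5, -4, -3, 0, 0, 1/4, 1, 1, 7/4, 3, 4, 5, 6, 9]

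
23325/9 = 2591 + 2/3 ≈ 2591.67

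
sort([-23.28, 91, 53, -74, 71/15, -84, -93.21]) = [-93.21, -84, -74, -23.28, 71/15, 53, 91]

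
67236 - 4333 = 62903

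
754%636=118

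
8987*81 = 727947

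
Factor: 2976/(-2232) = -1*2^2*3^(-1) = -4/3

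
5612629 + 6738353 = 12350982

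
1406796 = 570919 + 835877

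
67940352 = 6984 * 9728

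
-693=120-813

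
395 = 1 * 395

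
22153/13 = 1704 + 1/13 ≈ 1704.08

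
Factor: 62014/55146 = 3^(-1)*7^(-1)*13^(-1)*307^1 = 307/273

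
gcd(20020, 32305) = 455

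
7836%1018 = 710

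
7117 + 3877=10994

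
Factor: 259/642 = 2^(-1)*3^(-1)*7^1*37^1*107^(-1)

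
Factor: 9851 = 9851^1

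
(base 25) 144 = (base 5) 10404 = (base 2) 1011011001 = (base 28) q1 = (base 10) 729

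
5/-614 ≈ -0.00814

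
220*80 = 17600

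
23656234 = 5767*4102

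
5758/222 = 2879/111 ≈ 25.94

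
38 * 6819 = 259122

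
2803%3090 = 2803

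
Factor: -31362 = -1*2^1*3^1*5227^1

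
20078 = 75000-54922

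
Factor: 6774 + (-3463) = 7^1*11^1*43^1 = 3311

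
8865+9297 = 18162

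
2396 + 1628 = 4024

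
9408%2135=868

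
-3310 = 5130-8440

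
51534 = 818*63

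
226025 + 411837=637862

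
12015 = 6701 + 5314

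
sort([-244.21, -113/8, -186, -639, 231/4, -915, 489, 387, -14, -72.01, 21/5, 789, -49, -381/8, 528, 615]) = [-915, -639, -244.21, -186, -72.01, -49, -381/8, -113/8, -14, 21/5, 231/4, 387, 489, 528, 615, 789]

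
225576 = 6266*36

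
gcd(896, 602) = 14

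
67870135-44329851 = 23540284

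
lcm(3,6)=6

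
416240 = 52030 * 8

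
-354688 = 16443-371131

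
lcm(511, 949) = 6643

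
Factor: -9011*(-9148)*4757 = 2^2*67^1*71^1*2287^1*9011^1 = 392132011396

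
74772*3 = 224316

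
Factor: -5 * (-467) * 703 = 5^1 * 19^1 * 37^1 * 467^1 = 1641505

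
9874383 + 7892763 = 17767146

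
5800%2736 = 328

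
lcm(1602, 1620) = 144180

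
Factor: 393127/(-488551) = -1 * 7^1 * 113^1 * 983^(-1) = -791/983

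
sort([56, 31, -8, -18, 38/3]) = [-18, -8, 38/3, 31, 56]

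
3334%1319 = 696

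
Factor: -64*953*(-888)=2^9*3^1*37^1*953^1=54160896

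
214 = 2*107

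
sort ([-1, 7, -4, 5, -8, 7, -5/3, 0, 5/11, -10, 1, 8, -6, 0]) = [-10, -8, -6, -4, -5/3, -1, 0, 0, 5/11, 1, 5, 7, 7, 8]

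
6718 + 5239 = 11957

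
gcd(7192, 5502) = 2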